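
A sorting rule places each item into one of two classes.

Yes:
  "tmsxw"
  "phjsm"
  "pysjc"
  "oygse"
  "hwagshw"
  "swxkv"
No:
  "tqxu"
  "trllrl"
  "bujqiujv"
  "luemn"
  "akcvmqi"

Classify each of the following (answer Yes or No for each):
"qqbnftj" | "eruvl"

No, No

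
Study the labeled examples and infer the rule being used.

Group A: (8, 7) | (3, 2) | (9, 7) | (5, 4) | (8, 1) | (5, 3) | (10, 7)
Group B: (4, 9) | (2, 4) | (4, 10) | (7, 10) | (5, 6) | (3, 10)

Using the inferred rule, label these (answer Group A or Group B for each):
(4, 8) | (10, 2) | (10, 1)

Group B, Group A, Group A

All 'Group A' examples share one property — first > second — and every 'Group B' example lacks it.
(4, 8) → 4 < 8 → Group B. (10, 2) → 10 > 2 → Group A. (10, 1) → 10 > 1 → Group A.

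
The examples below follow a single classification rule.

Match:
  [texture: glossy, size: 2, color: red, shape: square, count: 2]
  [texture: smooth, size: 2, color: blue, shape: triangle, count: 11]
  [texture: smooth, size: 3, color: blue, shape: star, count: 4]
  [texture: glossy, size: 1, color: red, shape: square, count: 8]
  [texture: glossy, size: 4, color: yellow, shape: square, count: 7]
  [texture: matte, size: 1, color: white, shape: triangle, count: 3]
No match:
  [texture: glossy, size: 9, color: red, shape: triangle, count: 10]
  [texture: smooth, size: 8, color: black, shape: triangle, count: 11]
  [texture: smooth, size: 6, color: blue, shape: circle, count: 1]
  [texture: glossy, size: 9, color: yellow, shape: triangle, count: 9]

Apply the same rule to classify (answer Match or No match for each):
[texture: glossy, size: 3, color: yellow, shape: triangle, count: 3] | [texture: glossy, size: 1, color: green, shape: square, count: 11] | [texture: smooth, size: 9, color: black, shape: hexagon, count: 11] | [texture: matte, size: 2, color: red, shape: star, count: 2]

A rule that fits every label: size ≤ 4 — true of each 'Match' example, false of each 'No match' one.
Match: [texture: glossy, size: 3, color: yellow, shape: triangle, count: 3], since size = 3. Match: [texture: glossy, size: 1, color: green, shape: square, count: 11], since size = 1. No match: [texture: smooth, size: 9, color: black, shape: hexagon, count: 11], since size = 9. Match: [texture: matte, size: 2, color: red, shape: star, count: 2], since size = 2.

Match, Match, No match, Match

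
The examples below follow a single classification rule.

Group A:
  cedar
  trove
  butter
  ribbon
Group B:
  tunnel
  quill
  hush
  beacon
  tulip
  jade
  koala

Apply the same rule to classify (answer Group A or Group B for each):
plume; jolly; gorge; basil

Group B, Group B, Group A, Group B

The rule appears to be: contains 'r'.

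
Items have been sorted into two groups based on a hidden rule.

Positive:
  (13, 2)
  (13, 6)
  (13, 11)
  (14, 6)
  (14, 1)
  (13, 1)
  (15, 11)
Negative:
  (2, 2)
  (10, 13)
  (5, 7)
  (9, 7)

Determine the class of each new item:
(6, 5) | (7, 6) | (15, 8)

All 'Positive' examples share one property — first ≥ 11 — and every 'Negative' example lacks it.
(6, 5) — first 6, hence Negative.
(7, 6) — first 7, hence Negative.
(15, 8) — first 15, hence Positive.

Negative, Negative, Positive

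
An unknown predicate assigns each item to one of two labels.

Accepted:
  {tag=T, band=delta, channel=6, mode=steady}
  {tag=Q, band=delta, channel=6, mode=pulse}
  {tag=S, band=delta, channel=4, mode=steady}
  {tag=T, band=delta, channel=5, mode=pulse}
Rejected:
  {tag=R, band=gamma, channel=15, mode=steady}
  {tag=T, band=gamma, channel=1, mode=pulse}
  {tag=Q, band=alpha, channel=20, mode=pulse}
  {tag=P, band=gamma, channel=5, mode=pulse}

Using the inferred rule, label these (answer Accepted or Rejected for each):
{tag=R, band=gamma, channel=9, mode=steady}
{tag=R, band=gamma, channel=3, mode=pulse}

Rejected, Rejected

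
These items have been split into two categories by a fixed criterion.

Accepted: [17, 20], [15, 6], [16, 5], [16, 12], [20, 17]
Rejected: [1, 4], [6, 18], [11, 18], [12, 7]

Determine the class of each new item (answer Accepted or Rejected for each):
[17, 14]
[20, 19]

Accepted, Accepted

A rule that fits every label: first ≥ 15 — true of each 'Accepted' example, false of each 'Rejected' one.
[17, 14] — first 17, hence Accepted.
[20, 19] — first 20, hence Accepted.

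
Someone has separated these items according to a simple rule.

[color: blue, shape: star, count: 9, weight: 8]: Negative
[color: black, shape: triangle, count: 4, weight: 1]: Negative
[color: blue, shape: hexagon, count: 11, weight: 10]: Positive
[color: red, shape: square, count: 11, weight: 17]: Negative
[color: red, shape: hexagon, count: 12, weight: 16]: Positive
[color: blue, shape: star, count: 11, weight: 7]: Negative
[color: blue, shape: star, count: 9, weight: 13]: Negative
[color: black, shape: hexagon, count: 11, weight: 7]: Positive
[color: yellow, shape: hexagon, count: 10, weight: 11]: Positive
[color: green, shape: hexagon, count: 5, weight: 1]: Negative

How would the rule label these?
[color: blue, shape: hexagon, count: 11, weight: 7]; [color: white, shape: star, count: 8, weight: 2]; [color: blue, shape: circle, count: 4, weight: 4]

Positive, Negative, Negative

The classifier is using: shape is hexagon AND count ≥ 9.
[color: blue, shape: hexagon, count: 11, weight: 7] → shape is hexagon, count = 11 → Positive.
[color: white, shape: star, count: 8, weight: 2] → shape is star, count = 8 → Negative.
[color: blue, shape: circle, count: 4, weight: 4] → shape is circle, count = 4 → Negative.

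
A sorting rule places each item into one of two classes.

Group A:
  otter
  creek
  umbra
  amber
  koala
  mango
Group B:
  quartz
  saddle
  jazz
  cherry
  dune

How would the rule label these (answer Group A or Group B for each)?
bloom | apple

Group A, Group A

All 'Group A' examples share one property — odd length — and every 'Group B' example lacks it.
bloom: Group A (length 5).
apple: Group A (length 5).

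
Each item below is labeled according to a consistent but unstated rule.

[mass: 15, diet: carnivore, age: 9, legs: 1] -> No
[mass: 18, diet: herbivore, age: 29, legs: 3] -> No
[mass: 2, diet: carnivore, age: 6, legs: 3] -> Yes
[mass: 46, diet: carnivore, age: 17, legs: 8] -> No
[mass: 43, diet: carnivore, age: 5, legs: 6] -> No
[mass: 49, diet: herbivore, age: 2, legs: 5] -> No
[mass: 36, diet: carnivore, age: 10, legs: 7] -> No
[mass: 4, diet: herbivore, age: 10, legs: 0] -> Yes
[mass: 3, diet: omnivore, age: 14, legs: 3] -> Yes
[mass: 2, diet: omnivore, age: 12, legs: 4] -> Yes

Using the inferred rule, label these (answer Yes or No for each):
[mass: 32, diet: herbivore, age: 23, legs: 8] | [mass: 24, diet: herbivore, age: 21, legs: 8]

No, No

The distinguishing property — mass ≤ 4 — holds for all the 'Yes' cases and none of the 'No' cases.
[mass: 32, diet: herbivore, age: 23, legs: 8]: No (mass = 32). [mass: 24, diet: herbivore, age: 21, legs: 8]: No (mass = 24).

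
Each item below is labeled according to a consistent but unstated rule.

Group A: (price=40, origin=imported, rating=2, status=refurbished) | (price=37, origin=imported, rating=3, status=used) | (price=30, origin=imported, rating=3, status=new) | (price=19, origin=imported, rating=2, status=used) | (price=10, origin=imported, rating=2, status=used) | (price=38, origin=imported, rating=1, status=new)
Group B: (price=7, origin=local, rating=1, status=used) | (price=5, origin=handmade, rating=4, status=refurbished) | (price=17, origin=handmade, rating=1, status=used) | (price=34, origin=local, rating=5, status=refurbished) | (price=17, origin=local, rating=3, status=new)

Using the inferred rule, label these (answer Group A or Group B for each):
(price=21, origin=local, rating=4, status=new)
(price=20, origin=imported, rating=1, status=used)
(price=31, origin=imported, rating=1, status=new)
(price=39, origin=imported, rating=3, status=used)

Looking at the examples, the only property every 'Group A' case has and every 'Group B' case lacks is: origin is imported.

Group B, Group A, Group A, Group A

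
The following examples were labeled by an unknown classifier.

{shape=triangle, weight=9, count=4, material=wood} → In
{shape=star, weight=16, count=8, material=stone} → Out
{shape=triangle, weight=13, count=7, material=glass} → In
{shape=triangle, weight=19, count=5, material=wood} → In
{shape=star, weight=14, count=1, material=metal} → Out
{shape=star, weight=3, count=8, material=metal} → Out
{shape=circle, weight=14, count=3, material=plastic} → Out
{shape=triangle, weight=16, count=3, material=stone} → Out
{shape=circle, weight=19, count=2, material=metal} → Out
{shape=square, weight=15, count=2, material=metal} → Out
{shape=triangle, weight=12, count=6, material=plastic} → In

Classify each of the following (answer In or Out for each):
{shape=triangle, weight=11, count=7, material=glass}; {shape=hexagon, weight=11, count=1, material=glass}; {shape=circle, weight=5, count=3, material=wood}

In, Out, Out

The distinguishing property — shape is triangle AND count ≥ 4 — holds for all the 'In' cases and none of the 'Out' cases.
{shape=triangle, weight=11, count=7, material=glass}: In (shape is triangle, count = 7). {shape=hexagon, weight=11, count=1, material=glass}: Out (shape is hexagon, count = 1). {shape=circle, weight=5, count=3, material=wood}: Out (shape is circle, count = 3).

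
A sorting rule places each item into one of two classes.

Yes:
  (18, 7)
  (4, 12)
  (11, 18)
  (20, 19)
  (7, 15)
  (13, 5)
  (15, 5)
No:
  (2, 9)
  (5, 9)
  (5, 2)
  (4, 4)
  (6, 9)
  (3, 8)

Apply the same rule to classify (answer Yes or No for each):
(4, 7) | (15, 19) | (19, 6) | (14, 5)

No, Yes, Yes, Yes

The rule appears to be: sum ≥ 16.
(4, 7): 4+7 = 11 — does not fit, so No.
(15, 19): 15+19 = 34 — qualifies, so Yes.
(19, 6): 19+6 = 25 — qualifies, so Yes.
(14, 5): 14+5 = 19 — qualifies, so Yes.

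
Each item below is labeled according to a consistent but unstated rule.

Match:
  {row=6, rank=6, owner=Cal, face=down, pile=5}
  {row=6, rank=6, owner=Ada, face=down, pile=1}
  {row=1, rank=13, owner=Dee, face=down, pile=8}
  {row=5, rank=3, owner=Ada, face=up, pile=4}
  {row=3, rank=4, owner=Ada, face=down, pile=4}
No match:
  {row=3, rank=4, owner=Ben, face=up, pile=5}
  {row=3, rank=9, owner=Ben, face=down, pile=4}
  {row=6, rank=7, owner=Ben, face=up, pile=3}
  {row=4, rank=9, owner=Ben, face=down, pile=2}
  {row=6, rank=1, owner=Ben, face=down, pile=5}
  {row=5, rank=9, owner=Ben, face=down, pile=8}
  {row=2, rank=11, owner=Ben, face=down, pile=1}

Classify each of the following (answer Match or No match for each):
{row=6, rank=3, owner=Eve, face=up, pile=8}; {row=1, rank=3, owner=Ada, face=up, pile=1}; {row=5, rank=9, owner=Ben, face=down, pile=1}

Match, Match, No match

A rule that fits every label: owner is not Ben — true of each 'Match' example, false of each 'No match' one.
Match: {row=6, rank=3, owner=Eve, face=up, pile=8}, since owner is Eve.
Match: {row=1, rank=3, owner=Ada, face=up, pile=1}, since owner is Ada.
No match: {row=5, rank=9, owner=Ben, face=down, pile=1}, since owner is Ben.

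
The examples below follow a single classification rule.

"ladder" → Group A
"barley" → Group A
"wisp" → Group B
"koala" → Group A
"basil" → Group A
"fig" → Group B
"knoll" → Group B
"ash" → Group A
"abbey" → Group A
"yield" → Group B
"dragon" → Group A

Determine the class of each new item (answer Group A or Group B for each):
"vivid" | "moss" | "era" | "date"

Group B, Group B, Group A, Group A

A rule that fits every label: contains 'a' — true of each 'Group A' example, false of each 'Group B' one.
"vivid": Group B (no 'a'). "moss": Group B (no 'a'). "era": Group A (has 'a'). "date": Group A (has 'a').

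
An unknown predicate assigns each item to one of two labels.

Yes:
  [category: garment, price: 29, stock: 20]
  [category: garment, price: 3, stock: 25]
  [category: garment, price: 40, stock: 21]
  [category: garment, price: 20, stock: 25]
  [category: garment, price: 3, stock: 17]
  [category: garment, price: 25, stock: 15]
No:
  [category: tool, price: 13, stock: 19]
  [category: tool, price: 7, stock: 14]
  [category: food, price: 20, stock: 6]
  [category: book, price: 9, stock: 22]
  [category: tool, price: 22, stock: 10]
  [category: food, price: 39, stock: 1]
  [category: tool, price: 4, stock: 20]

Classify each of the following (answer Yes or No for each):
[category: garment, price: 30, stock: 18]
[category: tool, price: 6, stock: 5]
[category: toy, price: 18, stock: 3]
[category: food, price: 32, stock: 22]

Yes, No, No, No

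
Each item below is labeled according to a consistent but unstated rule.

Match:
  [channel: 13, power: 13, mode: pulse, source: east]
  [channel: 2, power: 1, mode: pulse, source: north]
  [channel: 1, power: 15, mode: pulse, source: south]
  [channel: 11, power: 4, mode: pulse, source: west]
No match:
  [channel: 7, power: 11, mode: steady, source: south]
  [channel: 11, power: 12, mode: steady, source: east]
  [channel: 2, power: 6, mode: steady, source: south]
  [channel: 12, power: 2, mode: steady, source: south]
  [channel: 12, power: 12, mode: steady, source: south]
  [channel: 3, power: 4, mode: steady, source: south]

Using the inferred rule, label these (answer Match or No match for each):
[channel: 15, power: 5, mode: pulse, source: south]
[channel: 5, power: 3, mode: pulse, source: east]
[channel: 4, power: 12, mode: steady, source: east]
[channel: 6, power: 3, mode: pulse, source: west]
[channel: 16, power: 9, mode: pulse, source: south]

Match, Match, No match, Match, Match

The common property of the 'Match' items is: mode is pulse. No 'No match' item has it.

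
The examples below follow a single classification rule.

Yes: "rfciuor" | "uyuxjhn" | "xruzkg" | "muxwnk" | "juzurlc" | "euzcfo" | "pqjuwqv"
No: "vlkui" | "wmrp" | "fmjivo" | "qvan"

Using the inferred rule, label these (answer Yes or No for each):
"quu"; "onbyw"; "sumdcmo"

No, No, Yes

Rule: length ≥ 6 AND contains 'u'. This holds for each 'Yes' example and fails for each 'No' one.
"quu": length 3, has 'u' — doesn't match, so No. "onbyw": length 5, no 'u' — doesn't match, so No. "sumdcmo": length 7, has 'u' — qualifies, so Yes.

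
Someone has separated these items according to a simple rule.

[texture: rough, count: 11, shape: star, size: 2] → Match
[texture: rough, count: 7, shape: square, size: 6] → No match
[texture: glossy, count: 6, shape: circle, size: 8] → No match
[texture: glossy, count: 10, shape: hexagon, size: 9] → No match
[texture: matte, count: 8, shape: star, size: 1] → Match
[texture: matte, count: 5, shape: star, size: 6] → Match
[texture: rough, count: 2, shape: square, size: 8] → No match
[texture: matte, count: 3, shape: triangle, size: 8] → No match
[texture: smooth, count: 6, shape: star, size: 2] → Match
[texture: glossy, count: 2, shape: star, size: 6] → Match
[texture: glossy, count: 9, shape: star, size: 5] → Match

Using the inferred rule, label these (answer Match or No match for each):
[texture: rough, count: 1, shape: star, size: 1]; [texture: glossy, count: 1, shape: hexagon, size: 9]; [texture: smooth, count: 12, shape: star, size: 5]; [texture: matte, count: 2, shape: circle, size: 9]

Match, No match, Match, No match

The simplest hypothesis consistent with all the labels is: shape is star.
Match: [texture: rough, count: 1, shape: star, size: 1], since shape is star. No match: [texture: glossy, count: 1, shape: hexagon, size: 9], since shape is hexagon. Match: [texture: smooth, count: 12, shape: star, size: 5], since shape is star. No match: [texture: matte, count: 2, shape: circle, size: 9], since shape is circle.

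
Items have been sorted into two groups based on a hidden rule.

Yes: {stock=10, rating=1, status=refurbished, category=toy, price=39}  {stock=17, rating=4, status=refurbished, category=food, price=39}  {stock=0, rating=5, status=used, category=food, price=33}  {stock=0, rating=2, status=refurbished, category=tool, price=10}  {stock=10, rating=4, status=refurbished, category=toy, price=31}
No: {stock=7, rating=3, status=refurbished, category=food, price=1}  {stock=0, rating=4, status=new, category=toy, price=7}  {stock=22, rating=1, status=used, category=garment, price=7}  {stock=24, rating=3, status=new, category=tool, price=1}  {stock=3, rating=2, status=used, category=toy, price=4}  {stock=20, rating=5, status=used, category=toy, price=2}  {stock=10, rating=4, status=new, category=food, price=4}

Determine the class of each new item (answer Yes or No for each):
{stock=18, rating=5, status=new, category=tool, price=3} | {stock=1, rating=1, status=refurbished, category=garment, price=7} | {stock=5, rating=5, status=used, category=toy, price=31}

The rule appears to be: price ≥ 10.
{stock=18, rating=5, status=new, category=tool, price=3} → price = 3 → No.
{stock=1, rating=1, status=refurbished, category=garment, price=7} → price = 7 → No.
{stock=5, rating=5, status=used, category=toy, price=31} → price = 31 → Yes.

No, No, Yes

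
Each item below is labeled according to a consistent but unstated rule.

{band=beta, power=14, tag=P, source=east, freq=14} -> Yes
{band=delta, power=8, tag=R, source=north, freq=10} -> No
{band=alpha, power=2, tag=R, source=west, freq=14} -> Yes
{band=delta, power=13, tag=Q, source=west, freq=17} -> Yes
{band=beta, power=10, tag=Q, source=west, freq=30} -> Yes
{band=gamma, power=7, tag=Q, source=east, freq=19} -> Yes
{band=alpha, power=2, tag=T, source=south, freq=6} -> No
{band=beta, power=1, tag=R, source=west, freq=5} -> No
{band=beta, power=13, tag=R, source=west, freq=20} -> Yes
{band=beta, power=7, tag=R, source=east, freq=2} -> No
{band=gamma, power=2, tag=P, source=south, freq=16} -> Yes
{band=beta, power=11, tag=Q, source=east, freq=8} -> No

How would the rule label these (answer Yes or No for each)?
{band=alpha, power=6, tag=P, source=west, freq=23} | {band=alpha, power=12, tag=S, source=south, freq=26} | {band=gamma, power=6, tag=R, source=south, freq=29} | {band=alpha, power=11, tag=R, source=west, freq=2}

Yes, Yes, Yes, No

'Yes' ⟺ freq ≥ 14.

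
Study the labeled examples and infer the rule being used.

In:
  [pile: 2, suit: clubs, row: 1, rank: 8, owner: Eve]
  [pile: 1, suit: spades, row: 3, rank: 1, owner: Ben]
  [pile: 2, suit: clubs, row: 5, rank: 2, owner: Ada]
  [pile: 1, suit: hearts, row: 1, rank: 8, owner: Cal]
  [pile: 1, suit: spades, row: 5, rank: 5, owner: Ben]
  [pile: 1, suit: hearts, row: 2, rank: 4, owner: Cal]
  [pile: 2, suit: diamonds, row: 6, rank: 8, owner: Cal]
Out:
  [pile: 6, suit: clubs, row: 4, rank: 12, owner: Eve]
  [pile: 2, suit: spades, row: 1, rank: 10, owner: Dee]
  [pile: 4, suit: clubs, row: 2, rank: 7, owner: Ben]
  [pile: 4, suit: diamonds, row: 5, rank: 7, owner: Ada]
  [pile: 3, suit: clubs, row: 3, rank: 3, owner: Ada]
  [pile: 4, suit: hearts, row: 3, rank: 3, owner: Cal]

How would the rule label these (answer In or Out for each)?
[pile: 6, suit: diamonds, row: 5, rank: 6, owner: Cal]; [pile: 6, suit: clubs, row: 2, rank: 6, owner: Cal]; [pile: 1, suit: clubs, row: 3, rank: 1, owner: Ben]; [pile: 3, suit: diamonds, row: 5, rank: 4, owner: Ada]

All 'In' examples share one property — pile ≤ 2 AND rank ≤ 8 — and every 'Out' example lacks it.

Out, Out, In, Out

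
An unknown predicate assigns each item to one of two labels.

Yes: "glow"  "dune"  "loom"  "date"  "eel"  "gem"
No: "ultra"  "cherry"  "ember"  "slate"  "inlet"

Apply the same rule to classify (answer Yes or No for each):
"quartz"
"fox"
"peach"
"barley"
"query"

Every 'Yes' example satisfies: length ≤ 4. None of the 'No' examples do.
"quartz": length 6, lacks this property → No. "fox": length 3, meets the rule → Yes. "peach": length 5, lacks this property → No. "barley": length 6, lacks this property → No. "query": length 5, lacks this property → No.

No, Yes, No, No, No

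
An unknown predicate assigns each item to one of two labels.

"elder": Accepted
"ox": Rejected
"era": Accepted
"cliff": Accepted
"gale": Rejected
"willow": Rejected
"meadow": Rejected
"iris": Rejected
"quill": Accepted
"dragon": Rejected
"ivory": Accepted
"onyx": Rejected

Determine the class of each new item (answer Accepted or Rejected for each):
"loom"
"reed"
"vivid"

Checking candidate rules against both groups, what survives is: odd length.

Rejected, Rejected, Accepted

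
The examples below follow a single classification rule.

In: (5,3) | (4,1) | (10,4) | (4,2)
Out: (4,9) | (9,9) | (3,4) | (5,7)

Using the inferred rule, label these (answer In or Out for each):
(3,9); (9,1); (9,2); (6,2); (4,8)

Out, In, In, In, Out

'In' ⟺ first > second.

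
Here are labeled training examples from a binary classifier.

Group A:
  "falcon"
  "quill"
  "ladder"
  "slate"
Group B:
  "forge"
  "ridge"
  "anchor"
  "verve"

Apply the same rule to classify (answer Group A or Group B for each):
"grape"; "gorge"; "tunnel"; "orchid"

Group B, Group B, Group A, Group B

The distinguishing property — contains 'l' — holds for all the 'Group A' cases and none of the 'Group B' cases.
"grape" — no 'l', hence Group B.
"gorge" — no 'l', hence Group B.
"tunnel" — has 'l', hence Group A.
"orchid" — no 'l', hence Group B.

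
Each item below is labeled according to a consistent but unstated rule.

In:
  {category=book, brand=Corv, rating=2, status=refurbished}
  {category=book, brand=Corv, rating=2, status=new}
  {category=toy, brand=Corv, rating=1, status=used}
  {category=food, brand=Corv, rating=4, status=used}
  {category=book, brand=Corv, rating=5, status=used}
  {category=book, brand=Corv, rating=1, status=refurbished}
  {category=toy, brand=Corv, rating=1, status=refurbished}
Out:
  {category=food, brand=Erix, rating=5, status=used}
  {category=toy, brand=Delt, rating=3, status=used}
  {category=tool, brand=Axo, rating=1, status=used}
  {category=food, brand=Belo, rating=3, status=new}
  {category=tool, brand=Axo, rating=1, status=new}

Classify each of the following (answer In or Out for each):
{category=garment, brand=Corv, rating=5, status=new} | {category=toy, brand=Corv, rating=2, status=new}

In, In

A rule that fits every label: brand is Corv — true of each 'In' example, false of each 'Out' one.
{category=garment, brand=Corv, rating=5, status=new}: brand is Corv — qualifies, so In. {category=toy, brand=Corv, rating=2, status=new}: brand is Corv — qualifies, so In.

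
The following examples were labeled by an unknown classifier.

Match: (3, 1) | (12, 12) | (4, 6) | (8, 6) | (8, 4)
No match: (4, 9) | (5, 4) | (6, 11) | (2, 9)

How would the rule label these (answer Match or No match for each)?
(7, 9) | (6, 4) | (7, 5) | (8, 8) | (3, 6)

Match, Match, Match, Match, No match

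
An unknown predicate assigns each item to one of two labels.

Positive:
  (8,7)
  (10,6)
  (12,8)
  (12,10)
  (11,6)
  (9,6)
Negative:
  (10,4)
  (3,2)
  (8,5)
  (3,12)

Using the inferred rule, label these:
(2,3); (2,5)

Rule: min ≥ 6. This holds for each 'Positive' example and fails for each 'Negative' one.
(2,3): min 2 — does not fit, so Negative.
(2,5): min 2 — does not fit, so Negative.

Negative, Negative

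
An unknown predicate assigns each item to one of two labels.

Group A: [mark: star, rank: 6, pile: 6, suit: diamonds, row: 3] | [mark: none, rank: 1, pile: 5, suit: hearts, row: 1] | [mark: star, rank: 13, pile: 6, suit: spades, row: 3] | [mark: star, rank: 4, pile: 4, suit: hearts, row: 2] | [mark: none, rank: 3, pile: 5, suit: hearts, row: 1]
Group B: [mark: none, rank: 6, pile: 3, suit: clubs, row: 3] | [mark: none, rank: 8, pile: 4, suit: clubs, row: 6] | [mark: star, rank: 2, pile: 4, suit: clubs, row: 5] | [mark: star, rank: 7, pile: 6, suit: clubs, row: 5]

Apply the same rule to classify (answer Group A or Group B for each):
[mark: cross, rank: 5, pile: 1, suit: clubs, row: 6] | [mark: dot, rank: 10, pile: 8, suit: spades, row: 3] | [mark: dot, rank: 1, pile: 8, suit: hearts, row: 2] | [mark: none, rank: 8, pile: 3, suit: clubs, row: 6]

Group B, Group A, Group A, Group B

A rule that fits every label: suit is not clubs — true of each 'Group A' example, false of each 'Group B' one.
[mark: cross, rank: 5, pile: 1, suit: clubs, row: 6] → suit is clubs → Group B. [mark: dot, rank: 10, pile: 8, suit: spades, row: 3] → suit is spades → Group A. [mark: dot, rank: 1, pile: 8, suit: hearts, row: 2] → suit is hearts → Group A. [mark: none, rank: 8, pile: 3, suit: clubs, row: 6] → suit is clubs → Group B.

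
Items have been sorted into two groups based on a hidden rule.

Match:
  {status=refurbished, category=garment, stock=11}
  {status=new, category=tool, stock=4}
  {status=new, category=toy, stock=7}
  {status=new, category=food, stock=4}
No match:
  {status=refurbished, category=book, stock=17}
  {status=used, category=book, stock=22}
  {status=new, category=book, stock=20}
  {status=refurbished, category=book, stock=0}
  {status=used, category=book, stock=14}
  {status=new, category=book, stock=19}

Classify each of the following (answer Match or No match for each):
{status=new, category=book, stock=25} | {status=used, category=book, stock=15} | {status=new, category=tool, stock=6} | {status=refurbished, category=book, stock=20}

No match, No match, Match, No match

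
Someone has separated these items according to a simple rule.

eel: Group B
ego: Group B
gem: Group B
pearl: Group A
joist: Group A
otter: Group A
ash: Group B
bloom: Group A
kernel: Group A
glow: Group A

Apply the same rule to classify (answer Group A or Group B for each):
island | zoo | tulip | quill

Group A, Group B, Group A, Group A

A rule that fits every label: length ≥ 4 — true of each 'Group A' example, false of each 'Group B' one.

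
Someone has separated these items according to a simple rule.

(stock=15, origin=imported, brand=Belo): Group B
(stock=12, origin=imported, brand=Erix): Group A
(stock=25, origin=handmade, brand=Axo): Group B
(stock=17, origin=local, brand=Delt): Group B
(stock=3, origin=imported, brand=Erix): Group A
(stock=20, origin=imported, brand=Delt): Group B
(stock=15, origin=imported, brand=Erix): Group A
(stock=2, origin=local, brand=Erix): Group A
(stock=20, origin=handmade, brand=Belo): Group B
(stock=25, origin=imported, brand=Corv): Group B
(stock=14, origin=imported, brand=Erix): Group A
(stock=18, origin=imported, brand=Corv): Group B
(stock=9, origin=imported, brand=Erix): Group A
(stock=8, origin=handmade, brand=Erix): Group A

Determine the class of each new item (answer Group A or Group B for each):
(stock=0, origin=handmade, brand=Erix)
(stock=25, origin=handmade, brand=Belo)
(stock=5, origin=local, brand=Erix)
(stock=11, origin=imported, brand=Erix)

Group A, Group B, Group A, Group A

The classifier is using: brand is Erix.
(stock=0, origin=handmade, brand=Erix): brand is Erix, passes → Group A. (stock=25, origin=handmade, brand=Belo): brand is Belo, fails the rule → Group B. (stock=5, origin=local, brand=Erix): brand is Erix, passes → Group A. (stock=11, origin=imported, brand=Erix): brand is Erix, passes → Group A.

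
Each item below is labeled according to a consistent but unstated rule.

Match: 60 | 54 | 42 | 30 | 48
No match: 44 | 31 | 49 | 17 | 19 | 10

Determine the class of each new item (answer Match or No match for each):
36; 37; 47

The simplest hypothesis consistent with all the labels is: multiple of 3.

Match, No match, No match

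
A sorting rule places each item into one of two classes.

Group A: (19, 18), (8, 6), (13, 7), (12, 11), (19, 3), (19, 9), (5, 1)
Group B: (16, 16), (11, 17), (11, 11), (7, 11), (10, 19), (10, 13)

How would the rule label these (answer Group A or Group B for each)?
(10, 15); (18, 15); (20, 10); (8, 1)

The distinguishing property — first > second — holds for all the 'Group A' cases and none of the 'Group B' cases.

Group B, Group A, Group A, Group A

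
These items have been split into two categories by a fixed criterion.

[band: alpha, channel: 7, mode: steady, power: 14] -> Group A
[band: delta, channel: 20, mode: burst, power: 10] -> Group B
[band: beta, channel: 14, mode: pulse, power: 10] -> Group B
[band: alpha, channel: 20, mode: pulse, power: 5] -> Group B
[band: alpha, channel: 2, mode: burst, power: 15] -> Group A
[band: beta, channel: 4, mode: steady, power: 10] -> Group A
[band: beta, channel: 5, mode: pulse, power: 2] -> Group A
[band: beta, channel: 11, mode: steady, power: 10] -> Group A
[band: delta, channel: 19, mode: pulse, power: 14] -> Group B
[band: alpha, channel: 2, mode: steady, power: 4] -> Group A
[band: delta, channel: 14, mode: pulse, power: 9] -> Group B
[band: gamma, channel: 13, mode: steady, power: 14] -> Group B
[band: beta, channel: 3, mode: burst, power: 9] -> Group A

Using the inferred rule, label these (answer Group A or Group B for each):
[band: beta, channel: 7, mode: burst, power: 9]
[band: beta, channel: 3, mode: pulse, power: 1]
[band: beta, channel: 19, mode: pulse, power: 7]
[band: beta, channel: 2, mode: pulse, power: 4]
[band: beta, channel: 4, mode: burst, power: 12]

One predicate separates the groups cleanly: channel ≤ 11.

Group A, Group A, Group B, Group A, Group A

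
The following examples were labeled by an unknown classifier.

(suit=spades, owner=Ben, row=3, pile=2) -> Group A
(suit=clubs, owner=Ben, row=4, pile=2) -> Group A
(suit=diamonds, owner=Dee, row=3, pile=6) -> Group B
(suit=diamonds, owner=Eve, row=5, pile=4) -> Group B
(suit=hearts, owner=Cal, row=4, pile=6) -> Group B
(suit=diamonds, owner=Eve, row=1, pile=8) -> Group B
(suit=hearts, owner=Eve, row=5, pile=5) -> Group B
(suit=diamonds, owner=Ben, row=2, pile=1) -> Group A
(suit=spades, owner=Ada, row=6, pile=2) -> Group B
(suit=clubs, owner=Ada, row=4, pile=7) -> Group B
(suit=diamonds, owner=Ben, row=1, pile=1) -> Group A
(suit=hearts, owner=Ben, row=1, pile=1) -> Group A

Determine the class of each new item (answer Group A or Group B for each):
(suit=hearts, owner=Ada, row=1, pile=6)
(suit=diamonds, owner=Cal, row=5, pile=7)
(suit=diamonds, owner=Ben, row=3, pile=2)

Group B, Group B, Group A

Comparing the two groups points to one rule — owner is Ben.
(suit=hearts, owner=Ada, row=1, pile=6) → owner is Ada → Group B. (suit=diamonds, owner=Cal, row=5, pile=7) → owner is Cal → Group B. (suit=diamonds, owner=Ben, row=3, pile=2) → owner is Ben → Group A.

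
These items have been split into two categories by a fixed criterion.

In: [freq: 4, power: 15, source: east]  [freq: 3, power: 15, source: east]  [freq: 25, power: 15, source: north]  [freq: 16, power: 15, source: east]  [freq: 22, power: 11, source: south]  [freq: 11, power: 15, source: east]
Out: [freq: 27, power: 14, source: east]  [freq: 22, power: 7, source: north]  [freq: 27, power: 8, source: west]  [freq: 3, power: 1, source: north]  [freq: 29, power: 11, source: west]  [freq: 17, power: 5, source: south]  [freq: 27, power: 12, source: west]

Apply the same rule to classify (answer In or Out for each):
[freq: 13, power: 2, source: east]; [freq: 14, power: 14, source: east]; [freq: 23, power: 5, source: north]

Out, In, Out

The common property of the 'In' items is: freq ≤ 25 AND power ≥ 8. No 'Out' item has it.
[freq: 13, power: 2, source: east]: freq = 13, power = 2 — doesn't qualify, so Out. [freq: 14, power: 14, source: east]: freq = 14, power = 14 — satisfies this, so In. [freq: 23, power: 5, source: north]: freq = 23, power = 5 — doesn't qualify, so Out.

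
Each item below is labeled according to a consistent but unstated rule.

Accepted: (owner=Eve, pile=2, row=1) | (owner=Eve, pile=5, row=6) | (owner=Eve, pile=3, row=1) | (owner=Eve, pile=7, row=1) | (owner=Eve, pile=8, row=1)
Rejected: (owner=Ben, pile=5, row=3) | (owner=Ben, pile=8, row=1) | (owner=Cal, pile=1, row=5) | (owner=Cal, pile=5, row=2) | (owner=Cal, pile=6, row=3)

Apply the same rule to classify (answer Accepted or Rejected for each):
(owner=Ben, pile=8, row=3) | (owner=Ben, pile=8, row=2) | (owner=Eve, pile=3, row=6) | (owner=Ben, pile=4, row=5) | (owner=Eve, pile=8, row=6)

Checking candidate rules against both groups, what survives is: owner is Eve.
(owner=Ben, pile=8, row=3): Rejected (owner is Ben).
(owner=Ben, pile=8, row=2): Rejected (owner is Ben).
(owner=Eve, pile=3, row=6): Accepted (owner is Eve).
(owner=Ben, pile=4, row=5): Rejected (owner is Ben).
(owner=Eve, pile=8, row=6): Accepted (owner is Eve).

Rejected, Rejected, Accepted, Rejected, Accepted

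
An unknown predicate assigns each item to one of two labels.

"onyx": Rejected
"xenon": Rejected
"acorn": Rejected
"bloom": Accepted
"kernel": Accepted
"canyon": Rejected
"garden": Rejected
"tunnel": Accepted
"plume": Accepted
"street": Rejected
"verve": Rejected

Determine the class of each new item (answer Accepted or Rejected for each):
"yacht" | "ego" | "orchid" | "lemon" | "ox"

Rejected, Rejected, Rejected, Accepted, Rejected

The distinguishing property — contains 'l' — holds for all the 'Accepted' cases and none of the 'Rejected' cases.
"yacht": no 'l', does not pass → Rejected.
"ego": no 'l', does not pass → Rejected.
"orchid": no 'l', does not pass → Rejected.
"lemon": has 'l', qualifies → Accepted.
"ox": no 'l', does not pass → Rejected.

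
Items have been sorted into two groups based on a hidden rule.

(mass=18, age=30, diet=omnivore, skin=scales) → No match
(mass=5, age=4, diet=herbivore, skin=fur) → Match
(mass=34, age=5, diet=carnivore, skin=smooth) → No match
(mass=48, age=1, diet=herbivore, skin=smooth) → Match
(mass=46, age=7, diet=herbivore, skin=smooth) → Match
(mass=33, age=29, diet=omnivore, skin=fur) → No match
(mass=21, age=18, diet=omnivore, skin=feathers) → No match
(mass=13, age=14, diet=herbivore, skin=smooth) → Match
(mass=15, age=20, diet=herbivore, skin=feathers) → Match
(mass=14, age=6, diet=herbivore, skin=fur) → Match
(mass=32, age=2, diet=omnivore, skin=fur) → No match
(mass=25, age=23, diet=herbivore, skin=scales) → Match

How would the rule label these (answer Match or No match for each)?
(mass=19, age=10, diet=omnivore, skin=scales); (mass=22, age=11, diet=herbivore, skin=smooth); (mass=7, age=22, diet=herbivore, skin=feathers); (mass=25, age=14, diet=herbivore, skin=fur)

No match, Match, Match, Match

The distinguishing property — diet is herbivore — holds for all the 'Match' cases and none of the 'No match' cases.
(mass=19, age=10, diet=omnivore, skin=scales): diet is omnivore, does not fit → No match.
(mass=22, age=11, diet=herbivore, skin=smooth): diet is herbivore, has this property → Match.
(mass=7, age=22, diet=herbivore, skin=feathers): diet is herbivore, has this property → Match.
(mass=25, age=14, diet=herbivore, skin=fur): diet is herbivore, has this property → Match.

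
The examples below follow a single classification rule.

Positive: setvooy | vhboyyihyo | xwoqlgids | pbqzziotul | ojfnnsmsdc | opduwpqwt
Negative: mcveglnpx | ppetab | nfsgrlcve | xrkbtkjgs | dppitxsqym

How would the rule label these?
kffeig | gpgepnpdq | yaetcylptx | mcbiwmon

The pattern is that an item is 'Positive' exactly when: contains 'o'.
Negative: kffeig, since no 'o'. Negative: gpgepnpdq, since no 'o'. Negative: yaetcylptx, since no 'o'. Positive: mcbiwmon, since has 'o'.

Negative, Negative, Negative, Positive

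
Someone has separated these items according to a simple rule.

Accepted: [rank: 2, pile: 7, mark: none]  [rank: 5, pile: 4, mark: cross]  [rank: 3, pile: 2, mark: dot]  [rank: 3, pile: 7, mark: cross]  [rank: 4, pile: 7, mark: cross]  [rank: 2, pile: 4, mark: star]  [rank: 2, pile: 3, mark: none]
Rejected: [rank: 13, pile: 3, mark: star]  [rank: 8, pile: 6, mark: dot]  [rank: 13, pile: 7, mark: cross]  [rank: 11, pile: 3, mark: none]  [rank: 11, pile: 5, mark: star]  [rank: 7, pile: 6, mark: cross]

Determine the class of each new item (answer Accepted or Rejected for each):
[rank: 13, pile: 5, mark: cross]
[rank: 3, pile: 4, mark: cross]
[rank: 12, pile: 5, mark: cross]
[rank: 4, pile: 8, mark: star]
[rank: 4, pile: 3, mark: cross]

'Accepted' ⟺ rank ≤ 5.
[rank: 13, pile: 5, mark: cross] — rank = 13, hence Rejected.
[rank: 3, pile: 4, mark: cross] — rank = 3, hence Accepted.
[rank: 12, pile: 5, mark: cross] — rank = 12, hence Rejected.
[rank: 4, pile: 8, mark: star] — rank = 4, hence Accepted.
[rank: 4, pile: 3, mark: cross] — rank = 4, hence Accepted.

Rejected, Accepted, Rejected, Accepted, Accepted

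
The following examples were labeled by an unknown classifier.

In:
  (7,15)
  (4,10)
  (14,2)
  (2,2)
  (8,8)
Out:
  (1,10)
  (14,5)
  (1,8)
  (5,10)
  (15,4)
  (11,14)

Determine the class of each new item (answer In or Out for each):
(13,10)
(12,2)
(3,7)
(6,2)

Out, In, In, In

Checking candidate rules against both groups, what survives is: sum is even.
Out: (13,10), since 13+10 = 23.
In: (12,2), since 12+2 = 14.
In: (3,7), since 3+7 = 10.
In: (6,2), since 6+2 = 8.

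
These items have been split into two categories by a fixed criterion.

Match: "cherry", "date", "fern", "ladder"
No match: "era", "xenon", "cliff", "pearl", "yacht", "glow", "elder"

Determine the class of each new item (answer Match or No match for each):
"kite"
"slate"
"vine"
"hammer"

Match, No match, Match, Match

One predicate separates the groups cleanly: even length AND contains 'e'.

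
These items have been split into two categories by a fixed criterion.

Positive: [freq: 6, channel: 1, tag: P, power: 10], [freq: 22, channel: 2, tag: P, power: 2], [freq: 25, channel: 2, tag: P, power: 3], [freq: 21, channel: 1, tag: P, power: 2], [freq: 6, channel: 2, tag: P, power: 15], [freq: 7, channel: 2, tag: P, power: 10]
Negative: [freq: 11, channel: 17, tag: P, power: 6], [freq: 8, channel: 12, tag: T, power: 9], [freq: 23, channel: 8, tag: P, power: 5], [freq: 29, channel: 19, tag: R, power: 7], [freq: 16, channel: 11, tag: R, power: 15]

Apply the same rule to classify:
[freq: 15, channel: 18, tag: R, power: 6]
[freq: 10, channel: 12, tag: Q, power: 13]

'Positive' ⟺ channel ≤ 2.
[freq: 15, channel: 18, tag: R, power: 6] → channel = 18 → Negative.
[freq: 10, channel: 12, tag: Q, power: 13] → channel = 12 → Negative.

Negative, Negative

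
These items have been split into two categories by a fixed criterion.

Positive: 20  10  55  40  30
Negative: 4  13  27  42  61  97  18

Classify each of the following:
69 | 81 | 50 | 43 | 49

Looking at the examples, the only property every 'Positive' case has and every 'Negative' case lacks is: multiple of 5.
69 → 69 = 5·13 + 4 → Negative.
81 → 81 = 5·16 + 1 → Negative.
50 → 50 = 5·10 → Positive.
43 → 43 = 5·8 + 3 → Negative.
49 → 49 = 5·9 + 4 → Negative.

Negative, Negative, Positive, Negative, Negative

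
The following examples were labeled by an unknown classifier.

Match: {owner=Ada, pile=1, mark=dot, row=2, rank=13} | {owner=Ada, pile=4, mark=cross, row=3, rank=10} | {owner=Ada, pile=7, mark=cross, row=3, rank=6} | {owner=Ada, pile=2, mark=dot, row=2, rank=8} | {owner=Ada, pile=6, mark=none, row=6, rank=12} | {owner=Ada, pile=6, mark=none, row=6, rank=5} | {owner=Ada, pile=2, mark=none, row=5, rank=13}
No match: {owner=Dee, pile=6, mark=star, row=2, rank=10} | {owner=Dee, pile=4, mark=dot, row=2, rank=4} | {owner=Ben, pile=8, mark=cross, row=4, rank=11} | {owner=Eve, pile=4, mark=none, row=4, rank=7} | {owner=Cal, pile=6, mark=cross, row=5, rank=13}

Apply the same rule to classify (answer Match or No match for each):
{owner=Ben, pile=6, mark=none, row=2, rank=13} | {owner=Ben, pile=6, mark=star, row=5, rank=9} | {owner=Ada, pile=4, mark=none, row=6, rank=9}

No match, No match, Match

One predicate separates the groups cleanly: owner is Ada.
{owner=Ben, pile=6, mark=none, row=2, rank=13}: No match (owner is Ben). {owner=Ben, pile=6, mark=star, row=5, rank=9}: No match (owner is Ben). {owner=Ada, pile=4, mark=none, row=6, rank=9}: Match (owner is Ada).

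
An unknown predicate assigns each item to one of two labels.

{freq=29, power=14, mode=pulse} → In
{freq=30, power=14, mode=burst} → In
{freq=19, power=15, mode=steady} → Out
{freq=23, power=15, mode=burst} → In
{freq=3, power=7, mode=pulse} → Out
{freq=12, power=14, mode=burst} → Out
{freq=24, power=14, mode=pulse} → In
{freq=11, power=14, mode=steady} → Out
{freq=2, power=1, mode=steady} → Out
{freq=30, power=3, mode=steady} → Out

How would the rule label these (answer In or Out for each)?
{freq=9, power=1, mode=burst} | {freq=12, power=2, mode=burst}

Out, Out

'In' ⟺ freq ≥ 23 AND power ≥ 7.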